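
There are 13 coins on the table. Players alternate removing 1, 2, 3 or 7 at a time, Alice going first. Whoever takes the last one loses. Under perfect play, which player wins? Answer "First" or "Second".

Second

Compute winning (W) and losing (L) positions by backward induction:
i:   0  1  2  3  4  5  6  7  8  9 10 11 12 13
     W  L  W  W  W  L  W  W  W  L  W  W  W  L
Position 13 is L, so the second player wins.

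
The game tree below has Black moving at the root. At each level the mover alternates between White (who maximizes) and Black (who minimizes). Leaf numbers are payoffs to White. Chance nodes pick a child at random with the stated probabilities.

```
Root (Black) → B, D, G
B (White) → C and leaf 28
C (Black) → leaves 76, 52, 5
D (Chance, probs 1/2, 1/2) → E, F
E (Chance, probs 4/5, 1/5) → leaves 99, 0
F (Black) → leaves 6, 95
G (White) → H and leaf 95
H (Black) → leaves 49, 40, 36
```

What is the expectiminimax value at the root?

28

C (Black): min(76, 52, 5) = 5
B (White): max(5, 28) = 28
E (Chance): 4/5·99 + 1/5·0 = 79.2
F (Black): min(6, 95) = 6
D (Chance): 1/2·79.2 + 1/2·6 = 42.6
H (Black): min(49, 40, 36) = 36
G (White): max(36, 95) = 95
Root (Black): min(28, 42.6, 95) = 28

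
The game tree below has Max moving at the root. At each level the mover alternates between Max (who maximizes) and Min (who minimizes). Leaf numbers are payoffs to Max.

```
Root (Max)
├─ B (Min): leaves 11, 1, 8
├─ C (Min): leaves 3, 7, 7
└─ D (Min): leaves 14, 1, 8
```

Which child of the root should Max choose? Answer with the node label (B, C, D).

B (Min): min(11, 1, 8) = 1
C (Min): min(3, 7, 7) = 3
D (Min): min(14, 1, 8) = 1
Root (Max): max(1, 3, 1) = 3
Max picks the child with the highest value: C (value 3).

C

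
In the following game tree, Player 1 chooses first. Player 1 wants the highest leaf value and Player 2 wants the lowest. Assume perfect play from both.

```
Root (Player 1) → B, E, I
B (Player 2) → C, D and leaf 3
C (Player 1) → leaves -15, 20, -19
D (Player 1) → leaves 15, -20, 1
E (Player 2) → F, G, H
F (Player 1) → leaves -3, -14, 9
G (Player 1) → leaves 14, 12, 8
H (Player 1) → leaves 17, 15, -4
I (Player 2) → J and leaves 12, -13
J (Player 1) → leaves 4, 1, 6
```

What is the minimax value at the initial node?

C (Player 1): max(-15, 20, -19) = 20
D (Player 1): max(15, -20, 1) = 15
B (Player 2): min(20, 15, 3) = 3
F (Player 1): max(-3, -14, 9) = 9
G (Player 1): max(14, 12, 8) = 14
H (Player 1): max(17, 15, -4) = 17
E (Player 2): min(9, 14, 17) = 9
J (Player 1): max(4, 1, 6) = 6
I (Player 2): min(6, 12, -13) = -13
Root (Player 1): max(3, 9, -13) = 9

9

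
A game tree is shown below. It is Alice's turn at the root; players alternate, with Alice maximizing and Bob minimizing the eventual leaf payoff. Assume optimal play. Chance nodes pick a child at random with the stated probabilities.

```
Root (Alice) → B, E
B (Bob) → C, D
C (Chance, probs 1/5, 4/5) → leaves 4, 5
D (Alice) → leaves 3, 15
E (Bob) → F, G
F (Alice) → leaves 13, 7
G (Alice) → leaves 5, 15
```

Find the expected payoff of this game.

C (Chance): 1/5·4 + 4/5·5 = 4.8
D (Alice): max(3, 15) = 15
B (Bob): min(4.8, 15) = 4.8
F (Alice): max(13, 7) = 13
G (Alice): max(5, 15) = 15
E (Bob): min(13, 15) = 13
Root (Alice): max(4.8, 13) = 13

13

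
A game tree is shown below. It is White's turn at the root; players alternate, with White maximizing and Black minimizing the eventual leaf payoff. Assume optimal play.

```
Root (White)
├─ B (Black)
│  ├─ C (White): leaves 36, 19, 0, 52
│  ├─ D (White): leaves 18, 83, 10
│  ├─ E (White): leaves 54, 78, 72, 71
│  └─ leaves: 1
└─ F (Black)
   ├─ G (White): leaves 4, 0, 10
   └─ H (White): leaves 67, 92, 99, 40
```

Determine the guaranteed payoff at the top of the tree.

C (White): max(36, 19, 0, 52) = 52
D (White): max(18, 83, 10) = 83
E (White): max(54, 78, 72, 71) = 78
B (Black): min(52, 83, 78, 1) = 1
G (White): max(4, 0, 10) = 10
H (White): max(67, 92, 99, 40) = 99
F (Black): min(10, 99) = 10
Root (White): max(1, 10) = 10

10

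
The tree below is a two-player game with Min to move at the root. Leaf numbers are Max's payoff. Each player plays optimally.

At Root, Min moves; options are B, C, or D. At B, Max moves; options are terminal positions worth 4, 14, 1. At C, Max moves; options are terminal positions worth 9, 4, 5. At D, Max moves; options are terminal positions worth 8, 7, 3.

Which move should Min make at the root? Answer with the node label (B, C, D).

B (Max): max(4, 14, 1) = 14
C (Max): max(9, 4, 5) = 9
D (Max): max(8, 7, 3) = 8
Root (Min): min(14, 9, 8) = 8
Min picks the child with the lowest value: D (value 8).

D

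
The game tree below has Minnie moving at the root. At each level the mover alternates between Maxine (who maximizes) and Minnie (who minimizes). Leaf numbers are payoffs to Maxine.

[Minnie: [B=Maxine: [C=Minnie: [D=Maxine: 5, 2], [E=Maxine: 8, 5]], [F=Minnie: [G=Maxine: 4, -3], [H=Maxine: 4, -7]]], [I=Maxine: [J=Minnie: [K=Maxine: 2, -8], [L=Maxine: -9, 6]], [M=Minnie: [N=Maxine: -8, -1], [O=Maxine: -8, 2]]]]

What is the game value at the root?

D (Maxine): max(5, 2) = 5
E (Maxine): max(8, 5) = 8
C (Minnie): min(5, 8) = 5
G (Maxine): max(4, -3) = 4
H (Maxine): max(4, -7) = 4
F (Minnie): min(4, 4) = 4
B (Maxine): max(5, 4) = 5
K (Maxine): max(2, -8) = 2
L (Maxine): max(-9, 6) = 6
J (Minnie): min(2, 6) = 2
N (Maxine): max(-8, -1) = -1
O (Maxine): max(-8, 2) = 2
M (Minnie): min(-1, 2) = -1
I (Maxine): max(2, -1) = 2
Root (Minnie): min(5, 2) = 2

2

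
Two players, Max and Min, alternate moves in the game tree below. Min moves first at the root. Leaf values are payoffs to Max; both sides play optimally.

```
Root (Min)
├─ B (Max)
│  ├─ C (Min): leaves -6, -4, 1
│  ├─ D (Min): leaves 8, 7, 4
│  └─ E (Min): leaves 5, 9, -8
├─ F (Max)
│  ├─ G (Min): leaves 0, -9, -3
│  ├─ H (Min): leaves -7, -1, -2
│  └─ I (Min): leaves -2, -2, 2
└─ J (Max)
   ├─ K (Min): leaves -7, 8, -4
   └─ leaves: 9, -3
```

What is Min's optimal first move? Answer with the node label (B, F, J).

C (Min): min(-6, -4, 1) = -6
D (Min): min(8, 7, 4) = 4
E (Min): min(5, 9, -8) = -8
B (Max): max(-6, 4, -8) = 4
G (Min): min(0, -9, -3) = -9
H (Min): min(-7, -1, -2) = -7
I (Min): min(-2, -2, 2) = -2
F (Max): max(-9, -7, -2) = -2
K (Min): min(-7, 8, -4) = -7
J (Max): max(-7, 9, -3) = 9
Root (Min): min(4, -2, 9) = -2
Min picks the child with the lowest value: F (value -2).

F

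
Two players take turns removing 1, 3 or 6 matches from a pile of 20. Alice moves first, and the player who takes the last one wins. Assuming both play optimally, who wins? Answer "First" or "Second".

W/L table (W = player to move can force a win):
i:   0  1  2  3  4  5  6  7  8  9 10 11 12 13 14 15 16 17 18 19 20
     L  W  L  W  L  W  W  W  W  L  W  L  W  L  W  W  W  W  L  W  L
Position 20 is L, so the second player wins.

Second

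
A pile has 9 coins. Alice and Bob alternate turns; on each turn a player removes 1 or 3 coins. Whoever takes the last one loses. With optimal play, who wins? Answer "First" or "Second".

Second

i:   0  1  2  3  4  5  6  7  8  9
     W  L  W  L  W  L  W  L  W  L
Position 9 is L, so the second player wins.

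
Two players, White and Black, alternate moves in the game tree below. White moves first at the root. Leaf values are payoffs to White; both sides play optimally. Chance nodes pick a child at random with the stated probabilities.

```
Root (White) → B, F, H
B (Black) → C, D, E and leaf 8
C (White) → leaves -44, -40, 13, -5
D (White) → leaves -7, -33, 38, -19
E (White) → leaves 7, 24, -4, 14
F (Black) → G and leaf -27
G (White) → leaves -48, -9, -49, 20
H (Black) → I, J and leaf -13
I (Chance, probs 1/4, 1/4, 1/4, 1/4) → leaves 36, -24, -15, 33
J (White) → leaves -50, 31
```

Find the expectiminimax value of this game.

8

C (White): max(-44, -40, 13, -5) = 13
D (White): max(-7, -33, 38, -19) = 38
E (White): max(7, 24, -4, 14) = 24
B (Black): min(13, 38, 24, 8) = 8
G (White): max(-48, -9, -49, 20) = 20
F (Black): min(20, -27) = -27
I (Chance): 1/4·36 + 1/4·-24 + 1/4·-15 + 1/4·33 = 7.5
J (White): max(-50, 31) = 31
H (Black): min(7.5, 31, -13) = -13
Root (White): max(8, -27, -13) = 8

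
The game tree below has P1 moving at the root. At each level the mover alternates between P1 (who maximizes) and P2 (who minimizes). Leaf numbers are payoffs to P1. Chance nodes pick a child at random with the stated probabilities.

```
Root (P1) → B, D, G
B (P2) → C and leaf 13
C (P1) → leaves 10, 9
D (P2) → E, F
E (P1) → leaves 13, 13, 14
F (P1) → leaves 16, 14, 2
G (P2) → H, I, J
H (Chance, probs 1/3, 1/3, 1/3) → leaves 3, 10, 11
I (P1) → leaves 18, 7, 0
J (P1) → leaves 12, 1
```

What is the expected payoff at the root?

C (P1): max(10, 9) = 10
B (P2): min(10, 13) = 10
E (P1): max(13, 13, 14) = 14
F (P1): max(16, 14, 2) = 16
D (P2): min(14, 16) = 14
H (Chance): 1/3·3 + 1/3·10 + 1/3·11 = 8
I (P1): max(18, 7, 0) = 18
J (P1): max(12, 1) = 12
G (P2): min(8, 18, 12) = 8
Root (P1): max(10, 14, 8) = 14

14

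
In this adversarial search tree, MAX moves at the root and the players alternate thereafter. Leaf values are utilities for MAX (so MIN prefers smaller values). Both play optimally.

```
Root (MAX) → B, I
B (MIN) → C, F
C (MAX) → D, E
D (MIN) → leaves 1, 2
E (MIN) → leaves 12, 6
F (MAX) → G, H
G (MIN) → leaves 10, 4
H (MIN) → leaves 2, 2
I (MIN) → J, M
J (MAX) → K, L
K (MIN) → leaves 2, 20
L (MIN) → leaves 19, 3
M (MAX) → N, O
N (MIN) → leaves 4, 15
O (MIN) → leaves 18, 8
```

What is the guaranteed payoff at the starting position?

D (MIN): min(1, 2) = 1
E (MIN): min(12, 6) = 6
C (MAX): max(1, 6) = 6
G (MIN): min(10, 4) = 4
H (MIN): min(2, 2) = 2
F (MAX): max(4, 2) = 4
B (MIN): min(6, 4) = 4
K (MIN): min(2, 20) = 2
L (MIN): min(19, 3) = 3
J (MAX): max(2, 3) = 3
N (MIN): min(4, 15) = 4
O (MIN): min(18, 8) = 8
M (MAX): max(4, 8) = 8
I (MIN): min(3, 8) = 3
Root (MAX): max(4, 3) = 4

4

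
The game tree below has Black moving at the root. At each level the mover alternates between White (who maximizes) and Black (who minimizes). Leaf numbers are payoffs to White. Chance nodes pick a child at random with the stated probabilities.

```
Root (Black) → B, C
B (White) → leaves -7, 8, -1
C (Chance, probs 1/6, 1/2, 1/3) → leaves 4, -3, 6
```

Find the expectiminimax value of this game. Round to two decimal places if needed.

B (White): max(-7, 8, -1) = 8
C (Chance): 1/6·4 + 1/2·-3 + 1/3·6 = 1.17
Root (Black): min(8, 1.17) = 1.17

1.17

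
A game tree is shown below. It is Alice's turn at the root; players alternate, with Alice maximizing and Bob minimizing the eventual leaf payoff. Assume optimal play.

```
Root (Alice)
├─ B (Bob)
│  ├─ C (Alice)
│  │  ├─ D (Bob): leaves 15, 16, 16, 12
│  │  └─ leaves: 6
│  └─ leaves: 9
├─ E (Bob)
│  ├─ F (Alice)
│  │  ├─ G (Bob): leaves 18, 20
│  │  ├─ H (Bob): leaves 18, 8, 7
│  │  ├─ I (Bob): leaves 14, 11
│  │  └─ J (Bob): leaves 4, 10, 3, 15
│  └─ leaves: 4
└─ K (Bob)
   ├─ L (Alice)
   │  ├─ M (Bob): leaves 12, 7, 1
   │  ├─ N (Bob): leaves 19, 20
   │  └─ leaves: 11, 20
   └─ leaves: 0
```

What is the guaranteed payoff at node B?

D: min(15, 16, 16, 12) = 12
C: max(12, 6) = 12
B: min(12, 9) = 9

9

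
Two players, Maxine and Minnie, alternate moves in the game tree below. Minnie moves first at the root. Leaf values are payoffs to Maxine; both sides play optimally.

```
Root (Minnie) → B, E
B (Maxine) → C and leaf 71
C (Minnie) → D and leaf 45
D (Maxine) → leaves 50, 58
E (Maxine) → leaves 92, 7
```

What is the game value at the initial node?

D (Maxine): max(50, 58) = 58
C (Minnie): min(58, 45) = 45
B (Maxine): max(45, 71) = 71
E (Maxine): max(92, 7) = 92
Root (Minnie): min(71, 92) = 71

71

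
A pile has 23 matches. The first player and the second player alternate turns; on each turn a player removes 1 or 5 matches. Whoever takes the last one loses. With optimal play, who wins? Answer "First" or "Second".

Compute winning (W) and losing (L) positions by backward induction:
i:   0  1  2  3  4  5  6  7  8  9 10 11 12 13 14 15 16 17 18 19 20 21 22 23
     W  L  W  L  W  L  W  L  W  L  W  L  W  L  W  L  W  L  W  L  W  L  W  L
Position 23 is L, so the second player wins.

Second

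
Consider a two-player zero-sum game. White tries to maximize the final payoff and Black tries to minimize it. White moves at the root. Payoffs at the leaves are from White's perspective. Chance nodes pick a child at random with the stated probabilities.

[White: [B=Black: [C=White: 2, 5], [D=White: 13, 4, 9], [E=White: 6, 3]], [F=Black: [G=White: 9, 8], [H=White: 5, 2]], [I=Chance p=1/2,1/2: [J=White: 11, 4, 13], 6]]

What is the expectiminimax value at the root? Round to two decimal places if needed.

C (White): max(2, 5) = 5
D (White): max(13, 4, 9) = 13
E (White): max(6, 3) = 6
B (Black): min(5, 13, 6) = 5
G (White): max(9, 8) = 9
H (White): max(5, 2) = 5
F (Black): min(9, 5) = 5
J (White): max(11, 4, 13) = 13
I (Chance): 1/2·13 + 1/2·6 = 9.5
Root (White): max(5, 5, 9.5) = 9.5

9.5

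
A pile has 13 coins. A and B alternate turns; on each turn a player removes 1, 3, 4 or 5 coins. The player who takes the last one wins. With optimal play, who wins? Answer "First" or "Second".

First

Positions where the player to move wins (W) vs loses (L):
i:   0  1  2  3  4  5  6  7  8  9 10 11 12 13
     L  W  L  W  W  W  W  W  L  W  L  W  W  W
Position 13 is W, so the first player wins.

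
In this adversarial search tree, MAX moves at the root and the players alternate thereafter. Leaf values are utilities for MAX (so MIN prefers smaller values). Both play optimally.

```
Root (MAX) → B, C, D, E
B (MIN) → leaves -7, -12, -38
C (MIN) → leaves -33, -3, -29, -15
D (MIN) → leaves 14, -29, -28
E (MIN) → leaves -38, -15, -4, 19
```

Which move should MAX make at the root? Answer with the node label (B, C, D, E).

B (MIN): min(-7, -12, -38) = -38
C (MIN): min(-33, -3, -29, -15) = -33
D (MIN): min(14, -29, -28) = -29
E (MIN): min(-38, -15, -4, 19) = -38
Root (MAX): max(-38, -33, -29, -38) = -29
MAX picks the child with the highest value: D (value -29).

D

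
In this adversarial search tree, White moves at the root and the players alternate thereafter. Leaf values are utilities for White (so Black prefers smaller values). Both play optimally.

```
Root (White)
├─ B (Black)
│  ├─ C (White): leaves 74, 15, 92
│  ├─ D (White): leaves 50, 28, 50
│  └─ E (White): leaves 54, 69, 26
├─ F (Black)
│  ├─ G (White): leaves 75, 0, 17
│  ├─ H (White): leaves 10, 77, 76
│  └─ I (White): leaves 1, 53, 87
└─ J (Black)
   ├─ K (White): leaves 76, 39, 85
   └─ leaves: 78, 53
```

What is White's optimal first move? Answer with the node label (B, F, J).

F

C (White): max(74, 15, 92) = 92
D (White): max(50, 28, 50) = 50
E (White): max(54, 69, 26) = 69
B (Black): min(92, 50, 69) = 50
G (White): max(75, 0, 17) = 75
H (White): max(10, 77, 76) = 77
I (White): max(1, 53, 87) = 87
F (Black): min(75, 77, 87) = 75
K (White): max(76, 39, 85) = 85
J (Black): min(85, 78, 53) = 53
Root (White): max(50, 75, 53) = 75
White picks the child with the highest value: F (value 75).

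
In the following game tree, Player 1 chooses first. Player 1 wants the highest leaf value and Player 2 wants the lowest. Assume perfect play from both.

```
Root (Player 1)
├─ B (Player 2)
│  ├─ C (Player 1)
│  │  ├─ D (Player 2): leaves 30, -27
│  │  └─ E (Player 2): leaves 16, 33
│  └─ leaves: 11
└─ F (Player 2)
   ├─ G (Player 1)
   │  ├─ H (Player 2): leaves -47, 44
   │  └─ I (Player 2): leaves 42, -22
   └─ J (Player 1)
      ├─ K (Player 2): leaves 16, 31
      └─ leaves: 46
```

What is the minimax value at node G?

H: min(-47, 44) = -47
I: min(42, -22) = -22
G: max(-47, -22) = -22

-22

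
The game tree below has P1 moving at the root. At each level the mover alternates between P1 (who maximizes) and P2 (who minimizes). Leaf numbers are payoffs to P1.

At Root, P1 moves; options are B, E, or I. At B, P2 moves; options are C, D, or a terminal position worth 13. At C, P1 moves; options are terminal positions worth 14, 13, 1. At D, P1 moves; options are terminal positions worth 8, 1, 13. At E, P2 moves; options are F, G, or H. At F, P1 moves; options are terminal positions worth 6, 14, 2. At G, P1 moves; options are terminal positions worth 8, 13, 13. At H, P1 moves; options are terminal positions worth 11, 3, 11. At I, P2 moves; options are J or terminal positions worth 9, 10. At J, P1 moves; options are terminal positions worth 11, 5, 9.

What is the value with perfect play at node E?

11

F: max(6, 14, 2) = 14
G: max(8, 13, 13) = 13
H: max(11, 3, 11) = 11
E: min(14, 13, 11) = 11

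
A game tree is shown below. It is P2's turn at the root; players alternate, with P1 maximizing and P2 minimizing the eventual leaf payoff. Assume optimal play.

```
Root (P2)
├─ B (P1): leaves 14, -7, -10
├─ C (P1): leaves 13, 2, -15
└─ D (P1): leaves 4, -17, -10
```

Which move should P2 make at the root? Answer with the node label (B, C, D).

D

B (P1): max(14, -7, -10) = 14
C (P1): max(13, 2, -15) = 13
D (P1): max(4, -17, -10) = 4
Root (P2): min(14, 13, 4) = 4
P2 picks the child with the lowest value: D (value 4).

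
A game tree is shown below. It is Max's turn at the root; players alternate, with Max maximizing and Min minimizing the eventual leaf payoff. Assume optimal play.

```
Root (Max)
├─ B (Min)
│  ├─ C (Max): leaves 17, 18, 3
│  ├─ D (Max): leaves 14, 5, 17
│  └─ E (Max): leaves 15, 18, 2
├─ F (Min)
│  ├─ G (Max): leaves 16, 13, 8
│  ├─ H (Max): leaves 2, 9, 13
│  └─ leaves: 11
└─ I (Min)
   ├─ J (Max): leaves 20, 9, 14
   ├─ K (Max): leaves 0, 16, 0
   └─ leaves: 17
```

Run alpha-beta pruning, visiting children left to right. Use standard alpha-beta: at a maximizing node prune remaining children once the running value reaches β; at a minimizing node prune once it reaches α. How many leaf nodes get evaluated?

C [α=-∞,β=+∞]: v=18
D [α=-∞,β=18]: v=17
E [α=-∞,β=17]: v=18 after child 2 ≥ β → β-cutoff, skip 1
B [α=-∞,β=+∞]: v=17
G [α=17,β=+∞]: v=16
F [α=17,β=+∞]: v=16 after child 1 ≤ α → α-cutoff, skip 2
J [α=17,β=+∞]: v=20
K [α=17,β=20]: v=16
I [α=17,β=+∞]: v=16 after child 2 ≤ α → α-cutoff, skip 1
Root [α=-∞,β=+∞]: v=17
Leaves evaluated: 17 of 23.

17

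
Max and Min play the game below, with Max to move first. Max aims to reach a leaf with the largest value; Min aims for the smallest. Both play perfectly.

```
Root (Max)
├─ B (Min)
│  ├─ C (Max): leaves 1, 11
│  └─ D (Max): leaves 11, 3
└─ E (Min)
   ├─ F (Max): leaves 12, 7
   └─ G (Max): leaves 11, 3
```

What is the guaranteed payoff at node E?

11

F: max(12, 7) = 12
G: max(11, 3) = 11
E: min(12, 11) = 11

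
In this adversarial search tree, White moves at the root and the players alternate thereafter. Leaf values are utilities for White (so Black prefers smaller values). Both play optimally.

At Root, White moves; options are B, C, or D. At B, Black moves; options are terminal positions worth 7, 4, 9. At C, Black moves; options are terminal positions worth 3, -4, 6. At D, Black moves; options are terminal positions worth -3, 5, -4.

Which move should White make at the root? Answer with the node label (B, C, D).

B

B (Black): min(7, 4, 9) = 4
C (Black): min(3, -4, 6) = -4
D (Black): min(-3, 5, -4) = -4
Root (White): max(4, -4, -4) = 4
White picks the child with the highest value: B (value 4).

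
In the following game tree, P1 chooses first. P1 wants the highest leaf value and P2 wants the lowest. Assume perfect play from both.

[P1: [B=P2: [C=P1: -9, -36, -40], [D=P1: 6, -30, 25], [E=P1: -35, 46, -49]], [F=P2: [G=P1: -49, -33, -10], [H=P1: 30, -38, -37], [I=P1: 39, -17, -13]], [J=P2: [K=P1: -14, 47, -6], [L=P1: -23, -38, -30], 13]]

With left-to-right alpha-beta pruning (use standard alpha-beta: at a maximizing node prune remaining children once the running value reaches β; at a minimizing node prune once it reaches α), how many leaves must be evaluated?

C [α=-∞,β=+∞]: v=-9
D [α=-∞,β=-9]: v=6 after child 1 ≥ β → β-cutoff, skip 2
E [α=-∞,β=-9]: v=46 after child 2 ≥ β → β-cutoff, skip 1
B [α=-∞,β=+∞]: v=-9
G [α=-9,β=+∞]: v=-10
F [α=-9,β=+∞]: v=-10 after child 1 ≤ α → α-cutoff, skip 2
K [α=-9,β=+∞]: v=47
L [α=-9,β=47]: v=-23
J [α=-9,β=+∞]: v=-23 after child 2 ≤ α → α-cutoff, skip 1
Root [α=-∞,β=+∞]: v=-9
Leaves evaluated: 15 of 25.

15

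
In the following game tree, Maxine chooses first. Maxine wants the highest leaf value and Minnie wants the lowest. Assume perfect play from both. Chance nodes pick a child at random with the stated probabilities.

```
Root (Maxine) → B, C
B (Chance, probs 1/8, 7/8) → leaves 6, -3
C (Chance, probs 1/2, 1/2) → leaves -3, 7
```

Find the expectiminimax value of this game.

2

B (Chance): 1/8·6 + 7/8·-3 = -1.88
C (Chance): 1/2·-3 + 1/2·7 = 2
Root (Maxine): max(-1.88, 2) = 2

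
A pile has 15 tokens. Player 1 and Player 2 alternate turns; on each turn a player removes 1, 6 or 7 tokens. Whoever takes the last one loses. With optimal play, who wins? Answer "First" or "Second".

Positions where the player to move wins (W) vs loses (L):
i:   0  1  2  3  4  5  6  7  8  9 10 11 12 13 14 15
     W  L  W  L  W  L  W  W  W  W  W  W  W  L  W  L
Position 15 is L, so the second player wins.

Second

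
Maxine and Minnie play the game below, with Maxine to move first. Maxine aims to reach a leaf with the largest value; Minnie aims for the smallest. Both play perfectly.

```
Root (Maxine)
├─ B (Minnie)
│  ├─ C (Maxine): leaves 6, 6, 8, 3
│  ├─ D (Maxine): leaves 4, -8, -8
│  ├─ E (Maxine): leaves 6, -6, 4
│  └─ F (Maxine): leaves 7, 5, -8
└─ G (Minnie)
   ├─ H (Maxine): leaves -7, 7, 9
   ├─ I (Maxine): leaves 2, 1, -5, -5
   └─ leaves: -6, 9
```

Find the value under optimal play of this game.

C (Maxine): max(6, 6, 8, 3) = 8
D (Maxine): max(4, -8, -8) = 4
E (Maxine): max(6, -6, 4) = 6
F (Maxine): max(7, 5, -8) = 7
B (Minnie): min(8, 4, 6, 7) = 4
H (Maxine): max(-7, 7, 9) = 9
I (Maxine): max(2, 1, -5, -5) = 2
G (Minnie): min(9, 2, -6, 9) = -6
Root (Maxine): max(4, -6) = 4

4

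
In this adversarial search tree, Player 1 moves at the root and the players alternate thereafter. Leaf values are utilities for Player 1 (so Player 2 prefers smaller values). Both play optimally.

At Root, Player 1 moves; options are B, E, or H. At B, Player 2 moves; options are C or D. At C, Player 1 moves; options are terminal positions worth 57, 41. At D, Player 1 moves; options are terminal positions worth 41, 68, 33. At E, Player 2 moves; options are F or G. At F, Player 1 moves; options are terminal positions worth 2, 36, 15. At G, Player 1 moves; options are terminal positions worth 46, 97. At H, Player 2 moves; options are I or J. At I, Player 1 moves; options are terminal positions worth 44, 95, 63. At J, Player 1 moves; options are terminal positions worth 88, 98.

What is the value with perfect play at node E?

F: max(2, 36, 15) = 36
G: max(46, 97) = 97
E: min(36, 97) = 36

36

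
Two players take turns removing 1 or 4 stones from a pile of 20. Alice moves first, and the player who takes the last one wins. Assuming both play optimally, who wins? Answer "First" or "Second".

W/L table (W = player to move can force a win):
i:   0  1  2  3  4  5  6  7  8  9 10 11 12 13 14 15 16 17 18 19 20
     L  W  L  W  W  L  W  L  W  W  L  W  L  W  W  L  W  L  W  W  L
Position 20 is L, so the second player wins.

Second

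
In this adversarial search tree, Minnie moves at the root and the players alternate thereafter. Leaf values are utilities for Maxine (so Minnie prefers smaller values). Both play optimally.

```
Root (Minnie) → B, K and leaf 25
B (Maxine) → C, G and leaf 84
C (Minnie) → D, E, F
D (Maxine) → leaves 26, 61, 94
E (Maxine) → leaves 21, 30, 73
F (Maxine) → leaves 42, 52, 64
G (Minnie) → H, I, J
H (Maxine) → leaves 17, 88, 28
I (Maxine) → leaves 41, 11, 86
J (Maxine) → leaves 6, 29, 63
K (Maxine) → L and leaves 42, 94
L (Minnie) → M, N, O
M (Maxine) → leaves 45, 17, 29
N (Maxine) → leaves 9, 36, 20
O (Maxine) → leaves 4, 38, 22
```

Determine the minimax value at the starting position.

D (Maxine): max(26, 61, 94) = 94
E (Maxine): max(21, 30, 73) = 73
F (Maxine): max(42, 52, 64) = 64
C (Minnie): min(94, 73, 64) = 64
H (Maxine): max(17, 88, 28) = 88
I (Maxine): max(41, 11, 86) = 86
J (Maxine): max(6, 29, 63) = 63
G (Minnie): min(88, 86, 63) = 63
B (Maxine): max(64, 63, 84) = 84
M (Maxine): max(45, 17, 29) = 45
N (Maxine): max(9, 36, 20) = 36
O (Maxine): max(4, 38, 22) = 38
L (Minnie): min(45, 36, 38) = 36
K (Maxine): max(36, 42, 94) = 94
Root (Minnie): min(84, 94, 25) = 25

25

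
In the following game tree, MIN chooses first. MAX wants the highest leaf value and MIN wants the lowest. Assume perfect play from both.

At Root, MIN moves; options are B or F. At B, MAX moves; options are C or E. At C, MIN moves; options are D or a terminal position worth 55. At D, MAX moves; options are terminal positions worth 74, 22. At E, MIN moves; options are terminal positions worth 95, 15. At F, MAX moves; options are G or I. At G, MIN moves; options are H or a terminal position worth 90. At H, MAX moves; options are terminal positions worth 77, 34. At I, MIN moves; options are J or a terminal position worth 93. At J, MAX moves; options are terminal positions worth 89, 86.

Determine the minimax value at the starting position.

55

D (MAX): max(74, 22) = 74
C (MIN): min(74, 55) = 55
E (MIN): min(95, 15) = 15
B (MAX): max(55, 15) = 55
H (MAX): max(77, 34) = 77
G (MIN): min(77, 90) = 77
J (MAX): max(89, 86) = 89
I (MIN): min(89, 93) = 89
F (MAX): max(77, 89) = 89
Root (MIN): min(55, 89) = 55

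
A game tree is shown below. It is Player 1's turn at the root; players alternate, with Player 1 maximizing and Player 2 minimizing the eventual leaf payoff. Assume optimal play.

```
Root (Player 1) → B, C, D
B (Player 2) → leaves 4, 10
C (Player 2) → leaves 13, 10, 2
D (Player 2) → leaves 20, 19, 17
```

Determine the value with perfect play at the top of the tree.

17

B (Player 2): min(4, 10) = 4
C (Player 2): min(13, 10, 2) = 2
D (Player 2): min(20, 19, 17) = 17
Root (Player 1): max(4, 2, 17) = 17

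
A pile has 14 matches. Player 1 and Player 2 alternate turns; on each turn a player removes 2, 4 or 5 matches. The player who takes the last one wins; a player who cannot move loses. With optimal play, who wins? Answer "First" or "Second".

Second

Positions where the player to move wins (W) vs loses (L):
i:   0  1  2  3  4  5  6  7  8  9 10 11 12 13 14
     L  L  W  W  W  W  W  L  L  W  W  W  W  W  L
Position 14 is L, so the second player wins.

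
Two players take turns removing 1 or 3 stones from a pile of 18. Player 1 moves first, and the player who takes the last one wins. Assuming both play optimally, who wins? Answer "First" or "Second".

Positions where the player to move wins (W) vs loses (L):
i:   0  1  2  3  4  5  6  7  8  9 10 11 12 13 14 15 16 17 18
     L  W  L  W  L  W  L  W  L  W  L  W  L  W  L  W  L  W  L
Position 18 is L, so the second player wins.

Second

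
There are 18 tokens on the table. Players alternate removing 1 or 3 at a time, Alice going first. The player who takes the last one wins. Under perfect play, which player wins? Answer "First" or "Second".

Second

Positions where the player to move wins (W) vs loses (L):
i:   0  1  2  3  4  5  6  7  8  9 10 11 12 13 14 15 16 17 18
     L  W  L  W  L  W  L  W  L  W  L  W  L  W  L  W  L  W  L
Position 18 is L, so the second player wins.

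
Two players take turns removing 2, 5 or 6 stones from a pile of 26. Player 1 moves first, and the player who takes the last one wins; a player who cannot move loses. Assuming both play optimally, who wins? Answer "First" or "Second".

Second

i:   0  1  2  3  4  5  6  7  8  9 10 11 12 13 14 15 16 17 18 19 20 21 22 23 24 25 26
     L  L  W  W  L  W  W  W  L  W  W  L  L  W  W  L  W  W  W  L  W  W  L  L  W  W  L
Position 26 is L, so the second player wins.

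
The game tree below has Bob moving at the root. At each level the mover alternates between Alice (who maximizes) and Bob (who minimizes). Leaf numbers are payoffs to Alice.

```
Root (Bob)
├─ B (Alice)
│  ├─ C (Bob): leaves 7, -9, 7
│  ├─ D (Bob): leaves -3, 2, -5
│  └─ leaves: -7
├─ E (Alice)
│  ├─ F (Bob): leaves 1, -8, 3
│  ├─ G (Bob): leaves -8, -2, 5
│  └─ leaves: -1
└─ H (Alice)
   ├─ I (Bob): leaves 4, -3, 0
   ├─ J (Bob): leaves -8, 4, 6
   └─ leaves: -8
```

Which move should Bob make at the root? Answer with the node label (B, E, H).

C (Bob): min(7, -9, 7) = -9
D (Bob): min(-3, 2, -5) = -5
B (Alice): max(-9, -5, -7) = -5
F (Bob): min(1, -8, 3) = -8
G (Bob): min(-8, -2, 5) = -8
E (Alice): max(-8, -8, -1) = -1
I (Bob): min(4, -3, 0) = -3
J (Bob): min(-8, 4, 6) = -8
H (Alice): max(-3, -8, -8) = -3
Root (Bob): min(-5, -1, -3) = -5
Bob picks the child with the lowest value: B (value -5).

B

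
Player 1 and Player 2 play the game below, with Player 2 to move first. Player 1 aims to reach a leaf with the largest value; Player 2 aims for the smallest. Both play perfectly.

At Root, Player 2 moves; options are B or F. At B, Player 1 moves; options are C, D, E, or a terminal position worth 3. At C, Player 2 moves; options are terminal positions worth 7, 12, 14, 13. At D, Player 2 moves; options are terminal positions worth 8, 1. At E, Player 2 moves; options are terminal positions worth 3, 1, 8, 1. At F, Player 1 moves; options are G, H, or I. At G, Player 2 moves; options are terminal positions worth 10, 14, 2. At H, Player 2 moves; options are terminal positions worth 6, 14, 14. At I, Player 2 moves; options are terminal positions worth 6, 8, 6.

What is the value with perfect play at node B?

7

C: min(7, 12, 14, 13) = 7
D: min(8, 1) = 1
E: min(3, 1, 8, 1) = 1
B: max(7, 1, 1, 3) = 7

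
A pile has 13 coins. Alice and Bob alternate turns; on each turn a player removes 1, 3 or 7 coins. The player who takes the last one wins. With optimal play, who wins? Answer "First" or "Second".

Compute winning (W) and losing (L) positions by backward induction:
i:   0  1  2  3  4  5  6  7  8  9 10 11 12 13
     L  W  L  W  L  W  L  W  L  W  L  W  L  W
Position 13 is W, so the first player wins.

First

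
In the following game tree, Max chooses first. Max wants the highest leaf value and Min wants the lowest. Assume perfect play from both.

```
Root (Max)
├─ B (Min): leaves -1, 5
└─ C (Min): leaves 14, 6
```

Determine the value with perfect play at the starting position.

B (Min): min(-1, 5) = -1
C (Min): min(14, 6) = 6
Root (Max): max(-1, 6) = 6

6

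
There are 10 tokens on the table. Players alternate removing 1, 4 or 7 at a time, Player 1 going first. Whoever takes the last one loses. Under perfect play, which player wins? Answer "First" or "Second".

First

Mark each pile size as W (mover wins) or L (mover loses):
i:   0  1  2  3  4  5  6  7  8  9 10
     W  L  W  L  W  W  L  W  W  L  W
Position 10 is W, so the first player wins.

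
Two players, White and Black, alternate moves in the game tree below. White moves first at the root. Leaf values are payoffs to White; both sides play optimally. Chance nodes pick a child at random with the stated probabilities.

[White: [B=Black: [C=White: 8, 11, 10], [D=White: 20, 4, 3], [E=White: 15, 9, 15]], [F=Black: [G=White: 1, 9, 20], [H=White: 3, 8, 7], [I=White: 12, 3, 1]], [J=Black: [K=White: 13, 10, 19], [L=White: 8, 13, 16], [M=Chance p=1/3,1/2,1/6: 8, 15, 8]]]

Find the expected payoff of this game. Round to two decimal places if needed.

C (White): max(8, 11, 10) = 11
D (White): max(20, 4, 3) = 20
E (White): max(15, 9, 15) = 15
B (Black): min(11, 20, 15) = 11
G (White): max(1, 9, 20) = 20
H (White): max(3, 8, 7) = 8
I (White): max(12, 3, 1) = 12
F (Black): min(20, 8, 12) = 8
K (White): max(13, 10, 19) = 19
L (White): max(8, 13, 16) = 16
M (Chance): 1/3·8 + 1/2·15 + 1/6·8 = 11.5
J (Black): min(19, 16, 11.5) = 11.5
Root (White): max(11, 8, 11.5) = 11.5

11.5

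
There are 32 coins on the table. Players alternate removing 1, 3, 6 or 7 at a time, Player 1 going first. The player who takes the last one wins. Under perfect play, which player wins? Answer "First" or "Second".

First

W/L table (W = player to move can force a win):
i:   0  1  2  3  4  5  6  7  8  9 10 11 12 13 14 15 16 17 18 19 20 21 22 23 24 25 26 27 28 29 30 31 32
     L  W  L  W  L  W  W  W  W  W  W  W  L  W  L  W  L  W  W  W  W  W  W  W  L  W  L  W  L  W  W  W  W
Position 32 is W, so the first player wins.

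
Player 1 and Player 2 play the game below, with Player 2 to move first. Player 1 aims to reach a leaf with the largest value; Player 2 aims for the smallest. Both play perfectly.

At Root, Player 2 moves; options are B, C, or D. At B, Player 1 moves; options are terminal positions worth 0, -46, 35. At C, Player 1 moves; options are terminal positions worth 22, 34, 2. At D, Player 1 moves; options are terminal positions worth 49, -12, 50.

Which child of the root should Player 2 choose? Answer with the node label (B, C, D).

C

B (Player 1): max(0, -46, 35) = 35
C (Player 1): max(22, 34, 2) = 34
D (Player 1): max(49, -12, 50) = 50
Root (Player 2): min(35, 34, 50) = 34
Player 2 picks the child with the lowest value: C (value 34).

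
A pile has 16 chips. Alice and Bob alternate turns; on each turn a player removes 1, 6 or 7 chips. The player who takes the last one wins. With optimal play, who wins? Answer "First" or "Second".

Second

i:   0  1  2  3  4  5  6  7  8  9 10 11 12 13 14 15 16
     L  W  L  W  L  W  W  W  W  W  W  W  L  W  L  W  L
Position 16 is L, so the second player wins.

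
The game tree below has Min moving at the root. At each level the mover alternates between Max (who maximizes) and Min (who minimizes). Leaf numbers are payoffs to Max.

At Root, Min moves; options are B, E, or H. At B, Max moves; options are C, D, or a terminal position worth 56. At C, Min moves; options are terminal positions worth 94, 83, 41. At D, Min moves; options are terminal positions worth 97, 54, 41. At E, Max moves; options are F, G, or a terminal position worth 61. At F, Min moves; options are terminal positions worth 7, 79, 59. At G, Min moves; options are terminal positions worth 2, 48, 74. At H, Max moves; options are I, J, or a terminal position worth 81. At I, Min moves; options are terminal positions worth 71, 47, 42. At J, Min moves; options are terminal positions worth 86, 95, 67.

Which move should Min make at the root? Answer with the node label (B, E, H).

B

C (Min): min(94, 83, 41) = 41
D (Min): min(97, 54, 41) = 41
B (Max): max(41, 41, 56) = 56
F (Min): min(7, 79, 59) = 7
G (Min): min(2, 48, 74) = 2
E (Max): max(7, 2, 61) = 61
I (Min): min(71, 47, 42) = 42
J (Min): min(86, 95, 67) = 67
H (Max): max(42, 67, 81) = 81
Root (Min): min(56, 61, 81) = 56
Min picks the child with the lowest value: B (value 56).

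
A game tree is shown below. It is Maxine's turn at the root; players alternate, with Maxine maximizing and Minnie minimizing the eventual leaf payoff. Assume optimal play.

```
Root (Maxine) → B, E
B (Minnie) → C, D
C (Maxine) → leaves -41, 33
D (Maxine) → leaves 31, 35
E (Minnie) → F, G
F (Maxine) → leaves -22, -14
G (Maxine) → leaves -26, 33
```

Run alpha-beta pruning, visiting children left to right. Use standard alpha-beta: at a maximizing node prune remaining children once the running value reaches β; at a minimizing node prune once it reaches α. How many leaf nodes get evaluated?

6

C [α=-∞,β=+∞]: v=33
D [α=-∞,β=33]: v=35
B [α=-∞,β=+∞]: v=33
F [α=33,β=+∞]: v=-14
E [α=33,β=+∞]: v=-14 after child 1 ≤ α → α-cutoff, skip 1
Root [α=-∞,β=+∞]: v=33
Leaves evaluated: 6 of 8.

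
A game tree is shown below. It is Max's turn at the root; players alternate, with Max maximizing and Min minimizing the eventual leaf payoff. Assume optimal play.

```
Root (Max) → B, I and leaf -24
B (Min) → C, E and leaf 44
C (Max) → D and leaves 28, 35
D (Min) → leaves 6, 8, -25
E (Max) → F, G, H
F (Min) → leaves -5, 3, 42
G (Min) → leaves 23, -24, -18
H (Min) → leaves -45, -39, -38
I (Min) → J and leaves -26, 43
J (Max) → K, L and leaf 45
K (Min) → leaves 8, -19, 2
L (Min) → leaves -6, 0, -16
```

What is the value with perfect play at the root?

D (Min): min(6, 8, -25) = -25
C (Max): max(-25, 28, 35) = 35
F (Min): min(-5, 3, 42) = -5
G (Min): min(23, -24, -18) = -24
H (Min): min(-45, -39, -38) = -45
E (Max): max(-5, -24, -45) = -5
B (Min): min(35, -5, 44) = -5
K (Min): min(8, -19, 2) = -19
L (Min): min(-6, 0, -16) = -16
J (Max): max(-19, -16, 45) = 45
I (Min): min(45, -26, 43) = -26
Root (Max): max(-5, -26, -24) = -5

-5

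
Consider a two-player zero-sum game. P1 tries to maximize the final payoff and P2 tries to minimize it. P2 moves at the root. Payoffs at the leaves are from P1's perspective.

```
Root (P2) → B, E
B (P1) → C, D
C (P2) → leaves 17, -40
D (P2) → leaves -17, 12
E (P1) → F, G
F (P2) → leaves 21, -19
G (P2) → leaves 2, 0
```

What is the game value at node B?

-17

C: min(17, -40) = -40
D: min(-17, 12) = -17
B: max(-40, -17) = -17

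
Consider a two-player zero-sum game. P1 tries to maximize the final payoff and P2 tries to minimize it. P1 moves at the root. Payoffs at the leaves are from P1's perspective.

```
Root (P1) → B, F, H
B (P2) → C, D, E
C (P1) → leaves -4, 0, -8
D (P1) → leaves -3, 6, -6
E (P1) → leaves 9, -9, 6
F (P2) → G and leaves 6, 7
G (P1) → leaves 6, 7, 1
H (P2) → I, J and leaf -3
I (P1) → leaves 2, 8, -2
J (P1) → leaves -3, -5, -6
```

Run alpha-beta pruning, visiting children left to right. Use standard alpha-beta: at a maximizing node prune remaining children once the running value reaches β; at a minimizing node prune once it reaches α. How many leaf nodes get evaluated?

C [α=-∞,β=+∞]: v=0
D [α=-∞,β=0]: v=6 after child 2 ≥ β → β-cutoff, skip 1
E [α=-∞,β=0]: v=9 after child 1 ≥ β → β-cutoff, skip 2
B [α=-∞,β=+∞]: v=0
G [α=0,β=+∞]: v=7
F [α=0,β=+∞]: v=6
I [α=6,β=+∞]: v=8
J [α=6,β=8]: v=-3
H [α=6,β=+∞]: v=-3 after child 2 ≤ α → α-cutoff, skip 1
Root [α=-∞,β=+∞]: v=6
Leaves evaluated: 17 of 21.

17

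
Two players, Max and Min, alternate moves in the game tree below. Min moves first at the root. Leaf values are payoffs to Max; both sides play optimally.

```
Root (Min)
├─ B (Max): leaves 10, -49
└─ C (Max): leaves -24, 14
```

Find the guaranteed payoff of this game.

10

B (Max): max(10, -49) = 10
C (Max): max(-24, 14) = 14
Root (Min): min(10, 14) = 10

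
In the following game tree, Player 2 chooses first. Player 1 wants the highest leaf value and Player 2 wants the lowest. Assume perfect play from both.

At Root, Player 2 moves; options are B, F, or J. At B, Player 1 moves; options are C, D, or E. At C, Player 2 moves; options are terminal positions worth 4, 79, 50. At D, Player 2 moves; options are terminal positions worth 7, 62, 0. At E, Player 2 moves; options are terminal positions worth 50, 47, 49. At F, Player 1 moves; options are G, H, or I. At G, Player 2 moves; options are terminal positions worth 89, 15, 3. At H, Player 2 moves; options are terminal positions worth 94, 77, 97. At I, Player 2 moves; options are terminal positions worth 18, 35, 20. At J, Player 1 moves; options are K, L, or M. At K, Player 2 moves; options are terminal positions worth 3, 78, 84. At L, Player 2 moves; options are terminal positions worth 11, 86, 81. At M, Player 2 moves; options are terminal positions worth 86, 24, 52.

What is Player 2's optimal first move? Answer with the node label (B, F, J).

J

C (Player 2): min(4, 79, 50) = 4
D (Player 2): min(7, 62, 0) = 0
E (Player 2): min(50, 47, 49) = 47
B (Player 1): max(4, 0, 47) = 47
G (Player 2): min(89, 15, 3) = 3
H (Player 2): min(94, 77, 97) = 77
I (Player 2): min(18, 35, 20) = 18
F (Player 1): max(3, 77, 18) = 77
K (Player 2): min(3, 78, 84) = 3
L (Player 2): min(11, 86, 81) = 11
M (Player 2): min(86, 24, 52) = 24
J (Player 1): max(3, 11, 24) = 24
Root (Player 2): min(47, 77, 24) = 24
Player 2 picks the child with the lowest value: J (value 24).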